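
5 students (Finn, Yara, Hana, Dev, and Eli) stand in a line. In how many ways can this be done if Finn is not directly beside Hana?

There are 5! = 120 arrangements in all. If Finn and Hana are adjacent, merging them into one block gives 2·(4)! = 48 arrangements.
Complementary counting: 120 − 48 = 72.

72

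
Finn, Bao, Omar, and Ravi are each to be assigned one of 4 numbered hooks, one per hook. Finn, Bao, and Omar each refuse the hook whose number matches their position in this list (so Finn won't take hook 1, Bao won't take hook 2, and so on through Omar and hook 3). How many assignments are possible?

11

Let Aᵢ (for i ∈ {1, 2, 3}) be the placements that put person i in their forbidden hook. Any j of these fix j positions, leaving (4−j)! ways to fill the rest, and there are C(3,j) ways to pick which j.
By inclusion–exclusion, the number of valid placements is Σ_{j=0}^{3} (−1)^j C(3,j)·(4−j)!.
Computing: 24 − 18 + 6 − 1 = 11.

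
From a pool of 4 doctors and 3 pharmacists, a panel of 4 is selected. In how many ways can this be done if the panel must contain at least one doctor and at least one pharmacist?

Unrestricted: C(7,4) = 35 ways to pick any 4 of the 7.
Selections missing a whole group: no doctors → C(3,4) = 0; no pharmacists → C(4,4) = 1.
Both groups omitted at once is impossible, so 35 − 1 = 34.

34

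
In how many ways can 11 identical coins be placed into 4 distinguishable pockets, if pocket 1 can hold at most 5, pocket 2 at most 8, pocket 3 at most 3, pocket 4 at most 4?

109

By stars and bars, unrestricted non-negative solutions to x_1+…+x_4 = 11 number C(11+3,3) = 364.
Subtract solutions that violate a single cap (substitute x_i' = x_i − (cap_i+1)): x_1 ≥ 6 gives C(8,3) = 56; x_2 ≥ 9 gives C(5,3) = 10; x_3 ≥ 4 gives C(10,3) = 120; x_4 ≥ 5 gives C(9,3) = 84. Together 270.
Add back pairs where two caps are both exceeded: 0 + 4 + 1 + 0 + 0 + 10 = 15.
By inclusion–exclusion the count is 364 − 270 + 15 = 109.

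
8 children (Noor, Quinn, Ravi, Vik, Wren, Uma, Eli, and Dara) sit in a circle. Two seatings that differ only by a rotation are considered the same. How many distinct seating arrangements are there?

5040

Seat Noor anywhere (absorbing the rotational symmetry), then permute the other 7: (7)! = 5040.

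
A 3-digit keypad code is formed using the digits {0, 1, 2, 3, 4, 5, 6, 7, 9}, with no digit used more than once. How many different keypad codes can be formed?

This is a permutation of 3 out of 9: P(9,3) = 9!/6!.
9 × 8 × 7 = 504.

504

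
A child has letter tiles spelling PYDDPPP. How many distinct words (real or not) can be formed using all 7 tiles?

105

The 7 letters of PYDDPPP have repeats: D appearing twice and P appearing 4 times.
So there are 7! / (4!·2!) = 105 distinguishable arrangements.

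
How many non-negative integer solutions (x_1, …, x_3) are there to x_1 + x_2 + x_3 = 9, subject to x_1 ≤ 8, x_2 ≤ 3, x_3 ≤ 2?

11

By stars and bars, unrestricted non-negative solutions to x_1+…+x_3 = 9 number C(9+2,2) = 55.
Subtract solutions that violate a single cap (substitute x_i' = x_i − (cap_i+1)): x_1 ≥ 9 gives C(2,2) = 1; x_2 ≥ 4 gives C(7,2) = 21; x_3 ≥ 3 gives C(8,2) = 28. Together 50.
Add back pairs where two caps are both exceeded: 0 + 0 + 6 = 6.
By inclusion–exclusion the count is 55 − 50 + 6 = 11.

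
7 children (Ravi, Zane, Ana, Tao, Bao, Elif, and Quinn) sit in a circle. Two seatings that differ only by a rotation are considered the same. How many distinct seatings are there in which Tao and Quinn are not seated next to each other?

Without the restriction there are (6)! = 720 seatings.
Seatings with Tao beside Quinn: treat them as a block with 2 internal orders, giving 2 × (5)! = 240.
Subtracting, 720 − 240 = 480.

480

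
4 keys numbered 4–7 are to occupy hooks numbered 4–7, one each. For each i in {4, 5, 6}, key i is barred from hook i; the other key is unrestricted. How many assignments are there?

11

Let Aᵢ (for i ∈ {4, 5, 6}) be the placements that put key i in its forbidden hook. Any j of these fix j positions, leaving (4−j)! ways to fill the rest, and there are C(3,j) ways to pick which j.
By inclusion–exclusion, the number of valid placements is Σ_{j=0}^{3} (−1)^j C(3,j)·(4−j)!.
Computing: 24 − 18 + 6 − 1 = 11.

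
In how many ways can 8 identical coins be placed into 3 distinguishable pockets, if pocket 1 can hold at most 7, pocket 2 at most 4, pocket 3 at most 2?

Ignoring the caps, the number of non-negative solutions to x_1+…+x_3 = 8 is C(10,2) = 45.
Subtract solutions that violate a single cap (substitute x_i' = x_i − (cap_i+1)): x_1 ≥ 8 gives C(2,2) = 1; x_2 ≥ 5 gives C(5,2) = 10; x_3 ≥ 3 gives C(7,2) = 21. Together 32.
Add back pairs where two caps are both exceeded: 0 + 0 + 1 = 1.
By inclusion–exclusion the count is 45 − 32 + 1 = 14.

14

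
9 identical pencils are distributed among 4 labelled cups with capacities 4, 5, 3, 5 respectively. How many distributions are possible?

Without the upper bounds there are C(12,3) = 220 ways to split 9 among 4 cups.
Subtract solutions that violate a single cap (substitute x_i' = x_i − (cap_i+1)): x_1 ≥ 5 gives C(7,3) = 35; x_2 ≥ 6 gives C(6,3) = 20; x_3 ≥ 4 gives C(8,3) = 56; x_4 ≥ 6 gives C(6,3) = 20. Together 131.
Add back pairs where two caps are both exceeded: 0 + 1 + 0 + 0 + 0 + 0 = 1.
By inclusion–exclusion the count is 220 − 131 + 1 = 90.

90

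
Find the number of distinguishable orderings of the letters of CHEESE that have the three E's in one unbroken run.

24

Treat the 3 copies of E as a single block. The multiset to arrange is then {EEE, C, H, S}, 4 items in all.
All 4 items are distinct, so there are (4)! = 24 arrangements.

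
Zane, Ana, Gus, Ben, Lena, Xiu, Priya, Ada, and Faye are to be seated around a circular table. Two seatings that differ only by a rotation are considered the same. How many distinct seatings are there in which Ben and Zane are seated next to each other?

10080

Treat {Ben, Zane} as one unit (2 internal orders) and seat the resulting 8 units around the table: (7)! circular arrangements.
So 2 × (7)! = 2 × 5040 = 10080.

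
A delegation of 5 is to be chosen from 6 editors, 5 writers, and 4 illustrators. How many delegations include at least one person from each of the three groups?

2170

With no constraint there are C(15,5) = 3003 possible selections.
Subtract selections that omit an entire group: no editors → C(9,5) = 126; no writers → C(10,5) = 252; no illustrators → C(11,5) = 462.
Add back selections omitting two groups (i.e. drawn from a single group): C(6,5) + C(5,5) + C(4,5) = 7.
By inclusion–exclusion: 3003 − 840 + 7 = 2170.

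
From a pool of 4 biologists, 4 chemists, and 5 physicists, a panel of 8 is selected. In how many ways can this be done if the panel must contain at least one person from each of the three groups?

1268

Unrestricted: C(13,8) = 1287 ways to pick any 8 of the 13.
Selections missing a whole group: no biologists → C(9,8) = 9; no chemists → C(9,8) = 9; no physicists → C(8,8) = 1.
Add back selections omitting two groups (i.e. drawn from a single group): C(4,8) + C(4,8) + C(5,8) = 0.
By inclusion–exclusion: 1287 − 19 + 0 = 1268.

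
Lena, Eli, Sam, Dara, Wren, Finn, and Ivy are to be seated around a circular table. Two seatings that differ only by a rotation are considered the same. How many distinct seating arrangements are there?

Fix one person's seat to break rotational symmetry; the remaining 6 people can be arranged in (6)! = 720 ways.

720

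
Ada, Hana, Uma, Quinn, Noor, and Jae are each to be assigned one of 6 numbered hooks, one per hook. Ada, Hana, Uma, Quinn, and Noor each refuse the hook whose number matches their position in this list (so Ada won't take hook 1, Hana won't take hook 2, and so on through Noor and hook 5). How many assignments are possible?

Let Aᵢ (for 1 ≤ i ≤ 5) be the placements that put person i in their forbidden hook. Any j of these fix j positions, leaving (6−j)! ways to fill the rest, and there are C(5,j) ways to pick which j.
By inclusion–exclusion, the number of valid placements is Σ_{j=0}^{5} (−1)^j C(5,j)·(6−j)!.
Computing: 720 − 600 + 240 − 60 + 10 − 1 = 309.

309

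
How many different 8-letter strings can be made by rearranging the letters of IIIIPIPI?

IIIIPIPI has 8 letters with I appearing 6 times and P appearing twice.
The number of distinct arrangements is 8!/(6!·2!) = 40320/1440 = 28.

28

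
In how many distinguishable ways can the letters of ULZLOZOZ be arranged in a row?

The 8 letters of ULZLOZOZ have repeats: L appearing twice, O appearing twice, and Z appearing 3 times.
The number of distinct arrangements is 8!/(3!·2!·2!) = 40320/24 = 1680.

1680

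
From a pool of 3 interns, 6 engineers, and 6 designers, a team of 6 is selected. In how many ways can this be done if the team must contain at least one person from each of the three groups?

Total 6-person selections from all 15: C(15,6) = 5005.
Subtract selections that omit an entire group: no interns → C(12,6) = 924; no engineers → C(9,6) = 84; no designers → C(9,6) = 84.
Add back selections omitting two groups (i.e. drawn from a single group): C(3,6) + C(6,6) + C(6,6) = 2.
By inclusion–exclusion: 5005 − 1092 + 2 = 3915.

3915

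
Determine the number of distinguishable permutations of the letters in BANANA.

BANANA has 6 letters with A appearing 3 times and N appearing twice.
Dividing 6! = 720 by 3!·2! = 12 for the repeated letters gives 60.

60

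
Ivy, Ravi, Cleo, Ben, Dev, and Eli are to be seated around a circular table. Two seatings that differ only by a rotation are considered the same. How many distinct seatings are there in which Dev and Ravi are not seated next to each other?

Without the restriction there are (5)! = 120 seatings.
Those with Dev next to Ravi: fuse the pair into one unit and seat 5 units around a circle — 2·(4)! = 48.
Subtracting, 120 − 48 = 72.

72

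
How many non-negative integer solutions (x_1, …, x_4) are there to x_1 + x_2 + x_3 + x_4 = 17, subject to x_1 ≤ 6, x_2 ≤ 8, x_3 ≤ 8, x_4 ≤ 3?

Ignoring the caps, the number of non-negative solutions to x_1+…+x_4 = 17 is C(20,3) = 1140.
Subtract solutions that violate a single cap (substitute x_i' = x_i − (cap_i+1)): x_1 ≥ 7 gives C(13,3) = 286; x_2 ≥ 9 gives C(11,3) = 165; x_3 ≥ 9 gives C(11,3) = 165; x_4 ≥ 4 gives C(16,3) = 560. Together 1176.
Add back pairs where two caps are both exceeded: 4 + 4 + 84 + 0 + 35 + 35 = 162.
By inclusion–exclusion the count is 1140 − 1176 + 162 = 126.

126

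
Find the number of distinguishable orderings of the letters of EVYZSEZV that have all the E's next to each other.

Treat the 2 copies of E as a single block. The multiset to arrange is then {EE, S, V, V, Y, Z, Z}, 7 items in all.
That gives (7)!/(2!·2!) = 1260 arrangements.

1260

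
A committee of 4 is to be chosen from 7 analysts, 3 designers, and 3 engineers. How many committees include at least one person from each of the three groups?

315

With no constraint there are C(13,4) = 715 possible selections.
Selections missing a whole group: no analysts → C(6,4) = 15; no designers → C(10,4) = 210; no engineers → C(10,4) = 210.
Add back selections omitting two groups (i.e. drawn from a single group): C(7,4) + C(3,4) + C(3,4) = 35.
By inclusion–exclusion: 715 − 435 + 35 = 315.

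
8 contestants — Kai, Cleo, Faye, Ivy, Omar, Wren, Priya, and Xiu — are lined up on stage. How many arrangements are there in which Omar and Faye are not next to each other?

There are 8! = 40320 arrangements in all. If Omar and Faye are adjacent, merging them into one block gives 2·(7)! = 10080 arrangements.
So 40320 − 10080 = 30240 arrangements keep them apart.

30240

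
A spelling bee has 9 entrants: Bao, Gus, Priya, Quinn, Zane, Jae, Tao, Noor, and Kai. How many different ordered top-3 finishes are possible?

This is an ordered selection of 3 from 9: P(9,3).
That gives 9 × 8 × 7 = 504.

504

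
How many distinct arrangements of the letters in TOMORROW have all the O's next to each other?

360

Treat the 3 copies of O as a single block. The multiset to arrange is then {OOO, M, R, R, T, W}, 6 items in all.
That gives (6)!/(2!) = 360 arrangements.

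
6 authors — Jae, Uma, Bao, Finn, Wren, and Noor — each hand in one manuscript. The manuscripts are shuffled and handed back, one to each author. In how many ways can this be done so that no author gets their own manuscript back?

265

Count assignments avoiding every fixed point. For any j of the 6 authors fixed to their own manuscript, the other 6−j can be arranged in (6−j)! ways.
By inclusion–exclusion this is Σ_{j=0}^{6} (−1)^j C(6,j)·(6−j)!.
Computing: 720 − 720 + 360 − 120 + 30 − 6 + 1 = 265.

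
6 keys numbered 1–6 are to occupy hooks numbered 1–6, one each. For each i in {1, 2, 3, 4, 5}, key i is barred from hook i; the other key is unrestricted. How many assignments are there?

Let Aᵢ (for 1 ≤ i ≤ 5) be the placements that put key i in its forbidden hook. Any j of these fix j positions, leaving (6−j)! ways to fill the rest, and there are C(5,j) ways to pick which j.
By inclusion–exclusion, the number of valid placements is Σ_{j=0}^{5} (−1)^j C(5,j)·(6−j)!.
Computing: 720 − 600 + 240 − 60 + 10 − 1 = 309.

309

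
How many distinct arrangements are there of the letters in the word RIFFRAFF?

The 8 letters of RIFFRAFF have repeats: F appearing 4 times and R appearing twice.
So there are 8! / (4!·2!) = 840 distinguishable arrangements.

840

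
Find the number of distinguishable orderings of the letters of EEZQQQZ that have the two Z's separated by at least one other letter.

150

Total arrangements of EEZQQQZ: 7!/(3!·2!·2!) = 210.
If the two Z's are adjacent, glue them into one block, leaving 6 items to arrange: (6)!/(3!·2!) = 60 ways.
Hence 210 − 60 = 150.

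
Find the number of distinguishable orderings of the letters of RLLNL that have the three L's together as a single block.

6

Treat the 3 copies of L as a single block. The multiset to arrange is then {LLL, N, R}, 3 items in all.
All 3 items are distinct, so there are (3)! = 6 arrangements.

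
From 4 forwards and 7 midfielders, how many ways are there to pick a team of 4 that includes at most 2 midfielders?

Split by how many midfielders are chosen (0 through 2).
Sum: C(7,0)·C(4,4) + C(7,1)·C(4,3) + C(7,2)·C(4,2) = 1 + 28 + 126 = 155.

155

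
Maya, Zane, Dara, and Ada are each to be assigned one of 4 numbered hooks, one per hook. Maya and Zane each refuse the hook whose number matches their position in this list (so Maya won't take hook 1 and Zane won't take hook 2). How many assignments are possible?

Let Aᵢ (for i ∈ {1, 2}) be the placements that put person i in their forbidden hook. Any j of these fix j positions, leaving (4−j)! ways to fill the rest, and there are C(2,j) ways to pick which j.
By inclusion–exclusion, the number of valid placements is Σ_{j=0}^{2} (−1)^j C(2,j)·(4−j)!.
Computing: 24 − 12 + 2 = 14.

14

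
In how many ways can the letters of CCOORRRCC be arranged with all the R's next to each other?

Treat the 3 copies of R as a single block. The multiset to arrange is then {RRR, C, C, C, C, O, O}, 7 items in all.
That gives (7)!/(4!·2!) = 105 arrangements.

105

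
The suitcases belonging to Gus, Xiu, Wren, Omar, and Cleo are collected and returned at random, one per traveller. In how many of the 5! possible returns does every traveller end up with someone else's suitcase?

44

This is the derangement count D_5: permutations of 5 items with no fixed point.
By inclusion–exclusion this is Σ_{j=0}^{5} (−1)^j C(5,j)·(5−j)!.
Computing: 120 − 120 + 60 − 20 + 5 − 1 = 44.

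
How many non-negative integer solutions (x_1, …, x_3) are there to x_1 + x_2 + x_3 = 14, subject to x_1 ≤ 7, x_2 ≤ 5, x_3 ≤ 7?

21

Without the upper bounds there are C(16,2) = 120 ways to split 14 among 3 variables.
Subtract solutions that violate a single cap (substitute x_i' = x_i − (cap_i+1)): x_1 ≥ 8 gives C(8,2) = 28; x_2 ≥ 6 gives C(10,2) = 45; x_3 ≥ 8 gives C(8,2) = 28. Together 101.
Add back pairs where two caps are both exceeded: 1 + 0 + 1 = 2.
By inclusion–exclusion the count is 120 − 101 + 2 = 21.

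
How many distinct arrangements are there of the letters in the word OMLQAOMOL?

Letter multiplicities in OMLQAOMOL: A×1, L×2, M×2, O×3, Q×1.
So there are 9! / (3!·2!·2!) = 15120 distinguishable arrangements.

15120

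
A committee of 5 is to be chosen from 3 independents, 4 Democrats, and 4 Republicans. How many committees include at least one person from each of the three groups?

With no constraint there are C(11,5) = 462 possible selections.
Subtract selections that omit an entire group: no independents → C(8,5) = 56; no Democrats → C(7,5) = 21; no Republicans → C(7,5) = 21.
Add back selections omitting two groups (i.e. drawn from a single group): C(3,5) + C(4,5) + C(4,5) = 0.
By inclusion–exclusion: 462 − 98 + 0 = 364.

364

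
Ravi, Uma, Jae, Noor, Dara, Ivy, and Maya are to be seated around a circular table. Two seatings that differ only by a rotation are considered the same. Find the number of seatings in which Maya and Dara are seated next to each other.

Treat {Maya, Dara} as one unit (2 internal orders) and seat the resulting 6 units around the table: (5)! circular arrangements.
So 2 × (5)! = 2 × 120 = 240.

240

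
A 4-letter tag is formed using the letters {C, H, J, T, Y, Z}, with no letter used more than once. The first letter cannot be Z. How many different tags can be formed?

The first letter has 6−1 = 5 choices (anything except Z).
The remaining 3 letters are filled from the other 5 symbols without repetition: 5 × 4 × 3 = 60.
Total: 5 × 60 = 300.

300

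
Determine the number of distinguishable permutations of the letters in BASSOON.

1260

BASSOON has 7 letters with O appearing twice and S appearing twice.
Dividing 7! = 5040 by 2!·2! = 4 for the repeated letters gives 1260.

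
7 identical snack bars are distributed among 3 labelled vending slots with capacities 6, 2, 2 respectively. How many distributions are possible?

Ignoring the caps, the number of non-negative solutions to x_1+…+x_3 = 7 is C(9,2) = 36.
Subtract solutions that violate a single cap (substitute x_i' = x_i − (cap_i+1)): x_1 ≥ 7 gives C(2,2) = 1; x_2 ≥ 3 gives C(6,2) = 15; x_3 ≥ 3 gives C(6,2) = 15. Together 31.
Add back pairs where two caps are both exceeded: 0 + 0 + 3 = 3.
By inclusion–exclusion the count is 36 − 31 + 3 = 8.

8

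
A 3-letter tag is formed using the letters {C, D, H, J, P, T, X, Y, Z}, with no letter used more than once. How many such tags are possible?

With no repetition, fill the 3 letters in order: 9 choices, then 8, down to 7.
9 × 8 × 7 = 504.

504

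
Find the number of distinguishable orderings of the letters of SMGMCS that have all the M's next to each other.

60

Treat the 2 copies of M as a single block. The multiset to arrange is then {MM, C, G, S, S}, 5 items in all.
That gives (5)!/(2!) = 60 arrangements.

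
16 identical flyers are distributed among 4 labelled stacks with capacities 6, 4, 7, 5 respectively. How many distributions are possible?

Without the upper bounds there are C(19,3) = 969 ways to split 16 among 4 stacks.
Subtract solutions that violate a single cap (substitute x_i' = x_i − (cap_i+1)): x_1 ≥ 7 gives C(12,3) = 220; x_2 ≥ 5 gives C(14,3) = 364; x_3 ≥ 8 gives C(11,3) = 165; x_4 ≥ 6 gives C(13,3) = 286. Together 1035.
Add back pairs where two caps are both exceeded: 35 + 4 + 20 + 20 + 56 + 10 = 145.
By inclusion–exclusion the count is 969 − 1035 + 145 = 79.

79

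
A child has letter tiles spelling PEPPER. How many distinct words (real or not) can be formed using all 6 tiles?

60

The 6 letters of PEPPER have repeats: E appearing twice and P appearing 3 times.
So there are 6! / (3!·2!) = 60 distinguishable arrangements.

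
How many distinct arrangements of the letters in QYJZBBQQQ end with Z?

840

Fix Z in the last position and arrange the remaining 8 letters.
Those 8 letters have B appearing twice and Q appearing 4 times, giving (8)!/(4!·2!) = 840.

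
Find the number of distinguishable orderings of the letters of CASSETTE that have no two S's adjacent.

3780

Total arrangements of CASSETTE: 8!/(2!·2!·2!) = 5040.
If the two S's are adjacent, glue them into one block, leaving 7 items to arrange: (7)!/(2!·2!) = 1260 ways.
Subtracting, 5040 − 1260 = 3780 arrangements keep the S's apart.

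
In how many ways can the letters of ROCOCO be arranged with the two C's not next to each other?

40

There are 6!/(3!·2!) = 60 arrangements of ROCOCO in total.
Arrangements with the C's together: treat CC as one letter, giving (5)!/(3!) = 20.
Subtracting, 60 − 20 = 40 arrangements keep the C's apart.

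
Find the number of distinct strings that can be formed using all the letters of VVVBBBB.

35

VVVBBBB has 7 letters with B appearing 4 times and V appearing 3 times.
Dividing 7! = 5040 by 4!·3! = 144 for the repeated letters gives 35.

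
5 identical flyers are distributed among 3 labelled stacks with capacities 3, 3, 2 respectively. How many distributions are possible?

Without the upper bounds there are C(7,2) = 21 ways to split 5 among 3 stacks.
Subtract solutions that violate a single cap (substitute x_i' = x_i − (cap_i+1)): x_1 ≥ 4 gives C(3,2) = 3; x_2 ≥ 4 gives C(3,2) = 3; x_3 ≥ 3 gives C(4,2) = 6. Together 12.
No two caps can be exceeded simultaneously, so the pair terms are all 0.
By inclusion–exclusion the count is 21 − 12 + 0 = 9.

9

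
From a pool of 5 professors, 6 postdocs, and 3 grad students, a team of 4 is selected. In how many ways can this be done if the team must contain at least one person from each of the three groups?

495

Unrestricted: C(14,4) = 1001 ways to pick any 4 of the 14.
Subtract selections that omit an entire group: no professors → C(9,4) = 126; no postdocs → C(8,4) = 70; no grad students → C(11,4) = 330.
Add back selections omitting two groups (i.e. drawn from a single group): C(5,4) + C(6,4) + C(3,4) = 20.
By inclusion–exclusion: 1001 − 526 + 20 = 495.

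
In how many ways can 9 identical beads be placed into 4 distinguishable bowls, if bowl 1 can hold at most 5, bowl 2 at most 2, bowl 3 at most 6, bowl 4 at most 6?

Without the upper bounds there are C(12,3) = 220 ways to split 9 among 4 bowls.
Subtract solutions that violate a single cap (substitute x_i' = x_i − (cap_i+1)): x_1 ≥ 6 gives C(6,3) = 20; x_2 ≥ 3 gives C(9,3) = 84; x_3 ≥ 7 gives C(5,3) = 10; x_4 ≥ 7 gives C(5,3) = 10. Together 124.
Add back pairs where two caps are both exceeded: 1 + 0 + 0 + 0 + 0 + 0 = 1.
By inclusion–exclusion the count is 220 − 124 + 1 = 97.

97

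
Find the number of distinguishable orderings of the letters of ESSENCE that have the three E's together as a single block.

60

Treat the 3 copies of E as a single block. The multiset to arrange is then {EEE, C, N, S, S}, 5 items in all.
That gives (5)!/(2!) = 60 arrangements.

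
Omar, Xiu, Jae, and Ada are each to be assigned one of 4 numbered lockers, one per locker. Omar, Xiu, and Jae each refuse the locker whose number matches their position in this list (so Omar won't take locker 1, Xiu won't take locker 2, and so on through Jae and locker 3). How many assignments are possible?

11

Let Aᵢ (for i ∈ {1, 2, 3}) be the placements that put person i in their forbidden locker. Any j of these fix j positions, leaving (4−j)! ways to fill the rest, and there are C(3,j) ways to pick which j.
By inclusion–exclusion, the number of valid placements is Σ_{j=0}^{3} (−1)^j C(3,j)·(4−j)!.
Computing: 24 − 18 + 6 − 1 = 11.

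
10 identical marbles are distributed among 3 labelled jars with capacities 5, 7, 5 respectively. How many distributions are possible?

30

Ignoring the caps, the number of non-negative solutions to x_1+…+x_3 = 10 is C(12,2) = 66.
Subtract solutions that violate a single cap (substitute x_i' = x_i − (cap_i+1)): x_1 ≥ 6 gives C(6,2) = 15; x_2 ≥ 8 gives C(4,2) = 6; x_3 ≥ 6 gives C(6,2) = 15. Together 36.
No two caps can be exceeded simultaneously, so the pair terms are all 0.
By inclusion–exclusion the count is 66 − 36 + 0 = 30.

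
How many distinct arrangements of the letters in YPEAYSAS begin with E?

630

Fix E in the first position and arrange the remaining 7 letters.
Those 7 letters have A appearing twice, S appearing twice, and Y appearing twice, giving (7)!/(2!·2!·2!) = 630.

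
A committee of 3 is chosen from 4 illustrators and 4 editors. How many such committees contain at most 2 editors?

52

Split by how many editors are chosen (0 through 2).
Sum: C(4,0)·C(4,3) + C(4,1)·C(4,2) + C(4,2)·C(4,1) = 4 + 24 + 24 = 52.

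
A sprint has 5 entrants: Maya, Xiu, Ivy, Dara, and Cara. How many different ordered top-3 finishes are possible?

This is an ordered selection of 3 from 5: P(5,3).
That gives 5 × 4 × 3 = 60.

60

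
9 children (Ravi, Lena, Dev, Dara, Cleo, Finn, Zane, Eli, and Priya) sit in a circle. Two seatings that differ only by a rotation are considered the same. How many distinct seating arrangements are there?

40320

Fix one person's seat to break rotational symmetry; the remaining 8 people can be arranged in (8)! = 40320 ways.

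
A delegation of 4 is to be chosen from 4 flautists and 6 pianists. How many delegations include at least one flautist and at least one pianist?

Total 4-person selections from all 10: C(10,4) = 210.
Selections missing a whole group: no flautists → C(6,4) = 15; no pianists → C(4,4) = 1.
Both groups omitted at once is impossible, so 210 − 16 = 194.

194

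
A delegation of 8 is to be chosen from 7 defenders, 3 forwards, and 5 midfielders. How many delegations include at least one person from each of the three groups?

5894

Unrestricted: C(15,8) = 6435 ways to pick any 8 of the 15.
Selections missing a whole group: no defenders → C(8,8) = 1; no forwards → C(12,8) = 495; no midfielders → C(10,8) = 45.
Add back selections omitting two groups (i.e. drawn from a single group): C(7,8) + C(3,8) + C(5,8) = 0.
By inclusion–exclusion: 6435 − 541 + 0 = 5894.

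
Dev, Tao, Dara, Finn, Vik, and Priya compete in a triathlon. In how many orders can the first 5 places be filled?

This is an ordered selection of 5 from 6: P(6,5).
That gives 6 × 5 × 4 × 3 × 2 = 720.

720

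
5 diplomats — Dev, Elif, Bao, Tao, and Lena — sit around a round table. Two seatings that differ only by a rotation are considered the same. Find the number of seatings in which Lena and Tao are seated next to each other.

Treat {Lena, Tao} as one unit (2 internal orders) and seat the resulting 4 units around the table: (3)! circular arrangements.
So 2 × (3)! = 2 × 6 = 12.

12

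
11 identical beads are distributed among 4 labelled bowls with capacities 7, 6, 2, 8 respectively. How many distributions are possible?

Without the upper bounds there are C(14,3) = 364 ways to split 11 among 4 bowls.
Subtract solutions that violate a single cap (substitute x_i' = x_i − (cap_i+1)): x_1 ≥ 8 gives C(6,3) = 20; x_2 ≥ 7 gives C(7,3) = 35; x_3 ≥ 3 gives C(11,3) = 165; x_4 ≥ 9 gives C(5,3) = 10. Together 230.
Add back pairs where two caps are both exceeded: 0 + 1 + 0 + 4 + 0 + 0 = 5.
By inclusion–exclusion the count is 364 − 230 + 5 = 139.

139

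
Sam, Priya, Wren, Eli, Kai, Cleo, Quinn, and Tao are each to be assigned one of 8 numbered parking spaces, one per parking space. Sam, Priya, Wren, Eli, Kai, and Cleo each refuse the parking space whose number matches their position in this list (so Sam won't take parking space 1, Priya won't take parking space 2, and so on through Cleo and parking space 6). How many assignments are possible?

Let Aᵢ (for 1 ≤ i ≤ 6) be the placements that put person i in their forbidden parking space. Any j of these fix j positions, leaving (8−j)! ways to fill the rest, and there are C(6,j) ways to pick which j.
By inclusion–exclusion, the number of valid placements is Σ_{j=0}^{6} (−1)^j C(6,j)·(8−j)!.
Computing: 40320 − 30240 + 10800 − 2400 + 360 − 36 + 2 = 18806.

18806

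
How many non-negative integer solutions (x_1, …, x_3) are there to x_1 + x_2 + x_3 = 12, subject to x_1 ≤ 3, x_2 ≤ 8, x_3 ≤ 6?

Without the upper bounds there are C(14,2) = 91 ways to split 12 among 3 variables.
Subtract solutions that violate a single cap (substitute x_i' = x_i − (cap_i+1)): x_1 ≥ 4 gives C(10,2) = 45; x_2 ≥ 9 gives C(5,2) = 10; x_3 ≥ 7 gives C(7,2) = 21. Together 76.
Add back pairs where two caps are both exceeded: 0 + 3 + 0 = 3.
By inclusion–exclusion the count is 91 − 76 + 3 = 18.

18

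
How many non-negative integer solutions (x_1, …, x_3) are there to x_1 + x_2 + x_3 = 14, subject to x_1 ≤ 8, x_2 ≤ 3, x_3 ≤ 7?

Without the upper bounds there are C(16,2) = 120 ways to split 14 among 3 variables.
Subtract solutions that violate a single cap (substitute x_i' = x_i − (cap_i+1)): x_1 ≥ 9 gives C(7,2) = 21; x_2 ≥ 4 gives C(12,2) = 66; x_3 ≥ 8 gives C(8,2) = 28. Together 115.
Add back pairs where two caps are both exceeded: 3 + 0 + 6 = 9.
By inclusion–exclusion the count is 120 − 115 + 9 = 14.

14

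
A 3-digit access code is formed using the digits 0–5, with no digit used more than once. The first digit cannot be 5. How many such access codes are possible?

100

The first digit has 6−1 = 5 choices (anything except 5).
The remaining 2 digits are filled from the other 5 symbols without repetition: 5 × 4 = 20.
Total: 5 × 20 = 100.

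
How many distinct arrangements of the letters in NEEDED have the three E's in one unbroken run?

Treat the 3 copies of E as a single block. The multiset to arrange is then {EEE, D, D, N}, 4 items in all.
That gives (4)!/(2!) = 12 arrangements.

12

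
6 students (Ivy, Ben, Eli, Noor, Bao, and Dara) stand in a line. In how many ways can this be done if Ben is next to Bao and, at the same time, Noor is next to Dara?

96

Treat {Ben,Bao} as one block (2 orders) and {Noor,Dara} as another (2 orders).
That leaves 4 units to arrange: 2 × 2 × 4! = 4 × 24 = 96.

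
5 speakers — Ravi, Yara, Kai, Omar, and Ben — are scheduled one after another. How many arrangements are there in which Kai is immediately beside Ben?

48

Glue Kai and Ben into one block (2 internal orders), leaving 4 units to arrange in a row.
That gives 2 × 4! = 2 × 24 = 48.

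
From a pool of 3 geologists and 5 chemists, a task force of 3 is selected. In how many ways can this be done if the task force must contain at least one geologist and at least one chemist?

Unrestricted: C(8,3) = 56 ways to pick any 3 of the 8.
Subtract selections that omit an entire group: no geologists → C(5,3) = 10; no chemists → C(3,3) = 1.
Both groups omitted at once is impossible, so 56 − 11 = 45.

45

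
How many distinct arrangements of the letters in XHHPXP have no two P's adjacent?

Total arrangements of XHHPXP: 6!/(2!·2!·2!) = 90.
Arrangements with the P's together: treat PP as one letter, giving (5)!/(2!·2!) = 30.
Hence 90 − 30 = 60.

60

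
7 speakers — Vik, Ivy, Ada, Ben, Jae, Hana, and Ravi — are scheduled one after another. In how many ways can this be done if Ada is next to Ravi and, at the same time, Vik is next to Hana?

Treat {Ada,Ravi} as one block (2 orders) and {Vik,Hana} as another (2 orders).
That leaves 5 units to arrange: 2 × 2 × 5! = 4 × 120 = 480.

480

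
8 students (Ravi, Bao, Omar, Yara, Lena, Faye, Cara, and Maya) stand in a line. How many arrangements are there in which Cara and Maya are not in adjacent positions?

30240

Of the 8! = 40320 arrangements, those with Cara and Maya adjacent number 2 × 7! = 10080 (treat the pair as a block with 2 internal orders).
So 40320 − 10080 = 30240 arrangements keep them apart.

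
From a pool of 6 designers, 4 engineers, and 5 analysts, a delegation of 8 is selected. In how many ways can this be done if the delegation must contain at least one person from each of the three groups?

6216

With no constraint there are C(15,8) = 6435 possible selections.
Selections missing a whole group: no designers → C(9,8) = 9; no engineers → C(11,8) = 165; no analysts → C(10,8) = 45.
Add back selections omitting two groups (i.e. drawn from a single group): C(6,8) + C(4,8) + C(5,8) = 0.
By inclusion–exclusion: 6435 − 219 + 0 = 6216.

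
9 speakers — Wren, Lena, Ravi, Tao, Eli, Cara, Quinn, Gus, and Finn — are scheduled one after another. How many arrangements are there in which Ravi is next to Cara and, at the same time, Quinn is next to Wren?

Treat {Ravi,Cara} as one block (2 orders) and {Quinn,Wren} as another (2 orders).
That leaves 7 units to arrange: 2 × 2 × 7! = 4 × 5040 = 20160.

20160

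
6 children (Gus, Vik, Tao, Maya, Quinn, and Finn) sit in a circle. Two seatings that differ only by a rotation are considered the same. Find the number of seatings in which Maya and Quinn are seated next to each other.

Treat {Maya, Quinn} as one unit (2 internal orders) and seat the resulting 5 units around the table: (4)! circular arrangements.
So 2 × (4)! = 2 × 24 = 48.

48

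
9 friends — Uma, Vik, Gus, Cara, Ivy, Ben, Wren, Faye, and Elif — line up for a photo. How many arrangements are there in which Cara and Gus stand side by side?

80640

Treat {Cara, Gus} as a single unit. There are 8 units to order, and the pair itself can be ordered 2 ways.
That gives 2 × 8! = 2 × 40320 = 80640.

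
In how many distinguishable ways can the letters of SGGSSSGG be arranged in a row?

70

SGGSSSGG has 8 letters with G appearing 4 times and S appearing 4 times.
The number of distinct arrangements is 8!/(4!·4!) = 40320/576 = 70.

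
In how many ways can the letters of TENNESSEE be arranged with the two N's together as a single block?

840

Treat the 2 copies of N as a single block. The multiset to arrange is then {NN, E, E, E, E, S, S, T}, 8 items in all.
That gives (8)!/(4!·2!) = 840 arrangements.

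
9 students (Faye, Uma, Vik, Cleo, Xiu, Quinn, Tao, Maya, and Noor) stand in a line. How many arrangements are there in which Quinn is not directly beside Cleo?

282240

Of the 9! = 362880 arrangements, those with Quinn and Cleo adjacent number 2 × 8! = 80640 (treat the pair as a block with 2 internal orders).
Complementary counting: 362880 − 80640 = 282240.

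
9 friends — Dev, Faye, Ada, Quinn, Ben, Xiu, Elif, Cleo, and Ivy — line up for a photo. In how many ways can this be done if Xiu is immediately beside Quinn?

Treat {Xiu, Quinn} as a single unit. There are 8 units to order, and the pair itself can be ordered 2 ways.
That gives 2 × 8! = 2 × 40320 = 80640.

80640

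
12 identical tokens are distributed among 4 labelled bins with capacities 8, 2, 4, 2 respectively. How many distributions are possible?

By stars and bars, unrestricted non-negative solutions to x_1+…+x_4 = 12 number C(12+3,3) = 455.
Subtract solutions that violate a single cap (substitute x_i' = x_i − (cap_i+1)): x_1 ≥ 9 gives C(6,3) = 20; x_2 ≥ 3 gives C(12,3) = 220; x_3 ≥ 5 gives C(10,3) = 120; x_4 ≥ 3 gives C(12,3) = 220. Together 580.
Add back pairs where two caps are both exceeded: 1 + 0 + 1 + 35 + 84 + 35 = 156.
Subtract triples: 0 + 0 + 0 + 4 = 4.
By inclusion–exclusion the count is 455 − 580 + 156 − 4 = 27.

27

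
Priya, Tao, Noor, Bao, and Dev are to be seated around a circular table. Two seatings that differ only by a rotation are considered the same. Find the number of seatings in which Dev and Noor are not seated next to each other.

Without the restriction there are (4)! = 24 seatings.
Seatings with Dev beside Noor: treat them as a block with 2 internal orders, giving 2 × (3)! = 12.
Subtracting, 24 − 12 = 12.

12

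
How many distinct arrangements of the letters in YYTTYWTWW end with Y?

560

Fix Y in the last position and arrange the remaining 8 letters.
Those 8 letters have T appearing 3 times, W appearing 3 times, and Y appearing twice, giving (8)!/(3!·3!·2!) = 560.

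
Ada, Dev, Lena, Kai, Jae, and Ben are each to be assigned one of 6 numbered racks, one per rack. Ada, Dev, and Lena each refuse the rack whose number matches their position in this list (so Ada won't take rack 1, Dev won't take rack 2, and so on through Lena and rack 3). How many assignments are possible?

Let Aᵢ (for i ∈ {1, 2, 3}) be the placements that put person i in their forbidden rack. Any j of these fix j positions, leaving (6−j)! ways to fill the rest, and there are C(3,j) ways to pick which j.
By inclusion–exclusion, the number of valid placements is Σ_{j=0}^{3} (−1)^j C(3,j)·(6−j)!.
Computing: 720 − 360 + 72 − 6 = 426.

426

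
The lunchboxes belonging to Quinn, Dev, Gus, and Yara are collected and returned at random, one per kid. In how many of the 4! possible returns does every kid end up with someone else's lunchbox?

Count assignments avoiding every fixed point. For any j of the 4 kids fixed to their own lunchbox, the other 4−j can be arranged in (4−j)! ways.
By inclusion–exclusion this is Σ_{j=0}^{4} (−1)^j C(4,j)·(4−j)!.
Computing: 24 − 24 + 12 − 4 + 1 = 9.

9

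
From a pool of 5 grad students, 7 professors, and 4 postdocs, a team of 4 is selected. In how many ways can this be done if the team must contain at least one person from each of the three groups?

910

Unrestricted: C(16,4) = 1820 ways to pick any 4 of the 16.
Subtract selections that omit an entire group: no grad students → C(11,4) = 330; no professors → C(9,4) = 126; no postdocs → C(12,4) = 495.
Add back selections omitting two groups (i.e. drawn from a single group): C(5,4) + C(7,4) + C(4,4) = 41.
By inclusion–exclusion: 1820 − 951 + 41 = 910.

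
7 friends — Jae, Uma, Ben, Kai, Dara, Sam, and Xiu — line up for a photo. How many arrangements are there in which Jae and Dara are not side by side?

3600

Of the 7! = 5040 arrangements, those with Jae and Dara adjacent number 2 × 6! = 1440 (treat the pair as a block with 2 internal orders).
So 5040 − 1440 = 3600 arrangements keep them apart.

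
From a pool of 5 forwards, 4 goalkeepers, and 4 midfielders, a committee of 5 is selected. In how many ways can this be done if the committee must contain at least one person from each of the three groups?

With no constraint there are C(13,5) = 1287 possible selections.
Subtract selections that omit an entire group: no forwards → C(8,5) = 56; no goalkeepers → C(9,5) = 126; no midfielders → C(9,5) = 126.
Add back selections omitting two groups (i.e. drawn from a single group): C(5,5) + C(4,5) + C(4,5) = 1.
By inclusion–exclusion: 1287 − 308 + 1 = 980.

980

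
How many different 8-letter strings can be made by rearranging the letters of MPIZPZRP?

The 8 letters of MPIZPZRP have repeats: P appearing 3 times and Z appearing twice.
So there are 8! / (3!·2!) = 3360 distinguishable arrangements.

3360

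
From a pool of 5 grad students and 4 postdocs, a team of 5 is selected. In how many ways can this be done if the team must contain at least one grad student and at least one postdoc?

Unrestricted: C(9,5) = 126 ways to pick any 5 of the 9.
Selections missing a whole group: no grad students → C(4,5) = 0; no postdocs → C(5,5) = 1.
Both groups omitted at once is impossible, so 126 − 1 = 125.

125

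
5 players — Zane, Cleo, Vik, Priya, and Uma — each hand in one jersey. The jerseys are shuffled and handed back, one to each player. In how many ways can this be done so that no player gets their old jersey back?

Let Aᵢ be the assignments in which player i gets their old jersey. We want the size of the complement of A₁∪…∪A_5.
By inclusion–exclusion this is Σ_{j=0}^{5} (−1)^j C(5,j)·(5−j)!.
Computing: 120 − 120 + 60 − 20 + 5 − 1 = 44.

44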